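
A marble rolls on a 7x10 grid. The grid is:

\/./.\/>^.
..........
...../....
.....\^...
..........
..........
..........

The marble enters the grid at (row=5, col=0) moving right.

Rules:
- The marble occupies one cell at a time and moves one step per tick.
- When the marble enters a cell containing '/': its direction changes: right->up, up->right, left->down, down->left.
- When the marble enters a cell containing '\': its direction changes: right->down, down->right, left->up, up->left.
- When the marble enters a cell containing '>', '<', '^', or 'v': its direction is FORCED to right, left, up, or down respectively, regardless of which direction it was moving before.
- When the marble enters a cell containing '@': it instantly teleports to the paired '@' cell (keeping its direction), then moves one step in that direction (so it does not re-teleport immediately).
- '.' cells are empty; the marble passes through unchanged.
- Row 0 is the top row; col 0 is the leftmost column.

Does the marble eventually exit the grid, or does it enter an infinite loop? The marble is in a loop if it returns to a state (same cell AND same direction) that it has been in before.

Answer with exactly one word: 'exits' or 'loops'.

Answer: exits

Derivation:
Step 1: enter (5,0), '.' pass, move right to (5,1)
Step 2: enter (5,1), '.' pass, move right to (5,2)
Step 3: enter (5,2), '.' pass, move right to (5,3)
Step 4: enter (5,3), '.' pass, move right to (5,4)
Step 5: enter (5,4), '.' pass, move right to (5,5)
Step 6: enter (5,5), '.' pass, move right to (5,6)
Step 7: enter (5,6), '.' pass, move right to (5,7)
Step 8: enter (5,7), '.' pass, move right to (5,8)
Step 9: enter (5,8), '.' pass, move right to (5,9)
Step 10: enter (5,9), '.' pass, move right to (5,10)
Step 11: at (5,10) — EXIT via right edge, pos 5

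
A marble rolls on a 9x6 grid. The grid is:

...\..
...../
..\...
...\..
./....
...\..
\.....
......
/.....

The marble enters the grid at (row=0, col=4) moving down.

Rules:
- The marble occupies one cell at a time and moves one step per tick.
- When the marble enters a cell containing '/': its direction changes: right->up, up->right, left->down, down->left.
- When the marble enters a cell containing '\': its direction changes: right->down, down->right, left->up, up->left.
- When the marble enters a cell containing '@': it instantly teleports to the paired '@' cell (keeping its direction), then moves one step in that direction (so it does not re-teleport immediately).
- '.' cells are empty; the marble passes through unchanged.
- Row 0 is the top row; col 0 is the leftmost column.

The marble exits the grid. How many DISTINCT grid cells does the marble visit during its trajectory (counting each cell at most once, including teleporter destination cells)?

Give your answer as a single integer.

Step 1: enter (0,4), '.' pass, move down to (1,4)
Step 2: enter (1,4), '.' pass, move down to (2,4)
Step 3: enter (2,4), '.' pass, move down to (3,4)
Step 4: enter (3,4), '.' pass, move down to (4,4)
Step 5: enter (4,4), '.' pass, move down to (5,4)
Step 6: enter (5,4), '.' pass, move down to (6,4)
Step 7: enter (6,4), '.' pass, move down to (7,4)
Step 8: enter (7,4), '.' pass, move down to (8,4)
Step 9: enter (8,4), '.' pass, move down to (9,4)
Step 10: at (9,4) — EXIT via bottom edge, pos 4
Distinct cells visited: 9 (path length 9)

Answer: 9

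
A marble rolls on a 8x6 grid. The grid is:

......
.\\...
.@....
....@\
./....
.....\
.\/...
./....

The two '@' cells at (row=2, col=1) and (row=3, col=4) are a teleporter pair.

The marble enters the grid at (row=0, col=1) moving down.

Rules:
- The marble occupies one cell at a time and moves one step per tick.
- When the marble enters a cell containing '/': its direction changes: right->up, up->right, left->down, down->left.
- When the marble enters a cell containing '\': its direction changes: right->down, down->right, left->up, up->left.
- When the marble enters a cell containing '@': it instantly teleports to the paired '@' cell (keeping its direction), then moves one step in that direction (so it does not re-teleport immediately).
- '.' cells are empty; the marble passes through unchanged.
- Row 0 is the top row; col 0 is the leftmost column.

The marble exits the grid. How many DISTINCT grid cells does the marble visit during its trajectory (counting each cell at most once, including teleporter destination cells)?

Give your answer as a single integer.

Answer: 14

Derivation:
Step 1: enter (0,1), '.' pass, move down to (1,1)
Step 2: enter (1,1), '\' deflects down->right, move right to (1,2)
Step 3: enter (1,2), '\' deflects right->down, move down to (2,2)
Step 4: enter (2,2), '.' pass, move down to (3,2)
Step 5: enter (3,2), '.' pass, move down to (4,2)
Step 6: enter (4,2), '.' pass, move down to (5,2)
Step 7: enter (5,2), '.' pass, move down to (6,2)
Step 8: enter (6,2), '/' deflects down->left, move left to (6,1)
Step 9: enter (6,1), '\' deflects left->up, move up to (5,1)
Step 10: enter (5,1), '.' pass, move up to (4,1)
Step 11: enter (4,1), '/' deflects up->right, move right to (4,2)
Step 12: enter (4,2), '.' pass, move right to (4,3)
Step 13: enter (4,3), '.' pass, move right to (4,4)
Step 14: enter (4,4), '.' pass, move right to (4,5)
Step 15: enter (4,5), '.' pass, move right to (4,6)
Step 16: at (4,6) — EXIT via right edge, pos 4
Distinct cells visited: 14 (path length 15)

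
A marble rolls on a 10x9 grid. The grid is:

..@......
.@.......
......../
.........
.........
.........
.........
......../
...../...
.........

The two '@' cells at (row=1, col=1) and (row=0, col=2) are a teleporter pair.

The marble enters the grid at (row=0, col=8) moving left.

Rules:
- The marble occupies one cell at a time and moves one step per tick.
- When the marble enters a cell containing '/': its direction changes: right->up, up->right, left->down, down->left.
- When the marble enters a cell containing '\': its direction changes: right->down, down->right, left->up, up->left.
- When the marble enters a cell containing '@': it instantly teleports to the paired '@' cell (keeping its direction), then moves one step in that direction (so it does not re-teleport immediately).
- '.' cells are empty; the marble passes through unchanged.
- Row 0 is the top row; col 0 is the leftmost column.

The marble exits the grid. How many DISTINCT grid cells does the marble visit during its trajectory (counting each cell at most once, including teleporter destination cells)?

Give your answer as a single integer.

Step 1: enter (0,8), '.' pass, move left to (0,7)
Step 2: enter (0,7), '.' pass, move left to (0,6)
Step 3: enter (0,6), '.' pass, move left to (0,5)
Step 4: enter (0,5), '.' pass, move left to (0,4)
Step 5: enter (0,4), '.' pass, move left to (0,3)
Step 6: enter (0,3), '.' pass, move left to (0,2)
Step 7: enter (0,2), '@' teleport (0,2)->(1,1), also enter (1,1), move left to (1,0)
Step 8: enter (1,0), '.' pass, move left to (1,-1)
Step 9: at (1,-1) — EXIT via left edge, pos 1
Distinct cells visited: 9 (path length 9)

Answer: 9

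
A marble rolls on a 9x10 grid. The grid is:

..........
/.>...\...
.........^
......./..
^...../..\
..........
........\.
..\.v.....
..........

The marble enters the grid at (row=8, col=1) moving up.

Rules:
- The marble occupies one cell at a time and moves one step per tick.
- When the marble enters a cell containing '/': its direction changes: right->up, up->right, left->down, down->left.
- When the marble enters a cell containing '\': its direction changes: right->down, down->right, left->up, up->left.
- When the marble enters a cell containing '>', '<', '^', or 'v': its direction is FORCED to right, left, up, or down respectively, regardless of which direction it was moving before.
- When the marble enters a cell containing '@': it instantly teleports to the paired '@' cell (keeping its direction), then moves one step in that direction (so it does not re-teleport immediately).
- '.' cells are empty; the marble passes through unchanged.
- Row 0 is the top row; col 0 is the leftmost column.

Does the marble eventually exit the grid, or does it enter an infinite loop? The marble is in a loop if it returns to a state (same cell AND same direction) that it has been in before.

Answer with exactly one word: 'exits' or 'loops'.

Answer: exits

Derivation:
Step 1: enter (8,1), '.' pass, move up to (7,1)
Step 2: enter (7,1), '.' pass, move up to (6,1)
Step 3: enter (6,1), '.' pass, move up to (5,1)
Step 4: enter (5,1), '.' pass, move up to (4,1)
Step 5: enter (4,1), '.' pass, move up to (3,1)
Step 6: enter (3,1), '.' pass, move up to (2,1)
Step 7: enter (2,1), '.' pass, move up to (1,1)
Step 8: enter (1,1), '.' pass, move up to (0,1)
Step 9: enter (0,1), '.' pass, move up to (-1,1)
Step 10: at (-1,1) — EXIT via top edge, pos 1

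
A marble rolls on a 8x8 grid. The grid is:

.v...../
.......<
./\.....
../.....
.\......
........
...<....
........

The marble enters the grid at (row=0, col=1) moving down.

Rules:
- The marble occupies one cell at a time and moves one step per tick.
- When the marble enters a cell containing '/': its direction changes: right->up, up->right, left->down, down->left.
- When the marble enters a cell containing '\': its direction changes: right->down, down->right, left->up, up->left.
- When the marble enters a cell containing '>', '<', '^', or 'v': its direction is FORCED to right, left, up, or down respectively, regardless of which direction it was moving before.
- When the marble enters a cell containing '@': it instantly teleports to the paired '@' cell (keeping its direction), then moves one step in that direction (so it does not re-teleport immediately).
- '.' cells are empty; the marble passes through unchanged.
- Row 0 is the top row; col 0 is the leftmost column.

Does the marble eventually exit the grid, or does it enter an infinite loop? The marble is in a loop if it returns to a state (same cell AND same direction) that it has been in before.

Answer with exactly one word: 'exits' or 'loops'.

Answer: exits

Derivation:
Step 1: enter (0,1), 'v' forces down->down, move down to (1,1)
Step 2: enter (1,1), '.' pass, move down to (2,1)
Step 3: enter (2,1), '/' deflects down->left, move left to (2,0)
Step 4: enter (2,0), '.' pass, move left to (2,-1)
Step 5: at (2,-1) — EXIT via left edge, pos 2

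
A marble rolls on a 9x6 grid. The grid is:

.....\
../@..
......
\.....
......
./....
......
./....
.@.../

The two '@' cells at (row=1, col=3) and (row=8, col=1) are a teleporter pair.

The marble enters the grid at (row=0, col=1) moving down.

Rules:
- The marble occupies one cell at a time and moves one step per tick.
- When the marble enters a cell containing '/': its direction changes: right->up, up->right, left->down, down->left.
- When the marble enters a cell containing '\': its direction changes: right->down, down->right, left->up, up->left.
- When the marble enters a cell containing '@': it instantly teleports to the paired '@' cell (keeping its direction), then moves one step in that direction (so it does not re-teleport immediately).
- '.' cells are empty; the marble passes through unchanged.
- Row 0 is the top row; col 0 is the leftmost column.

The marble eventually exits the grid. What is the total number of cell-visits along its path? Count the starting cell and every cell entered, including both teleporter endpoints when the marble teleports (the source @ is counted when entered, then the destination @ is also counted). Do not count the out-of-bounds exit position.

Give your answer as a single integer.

Answer: 7

Derivation:
Step 1: enter (0,1), '.' pass, move down to (1,1)
Step 2: enter (1,1), '.' pass, move down to (2,1)
Step 3: enter (2,1), '.' pass, move down to (3,1)
Step 4: enter (3,1), '.' pass, move down to (4,1)
Step 5: enter (4,1), '.' pass, move down to (5,1)
Step 6: enter (5,1), '/' deflects down->left, move left to (5,0)
Step 7: enter (5,0), '.' pass, move left to (5,-1)
Step 8: at (5,-1) — EXIT via left edge, pos 5
Path length (cell visits): 7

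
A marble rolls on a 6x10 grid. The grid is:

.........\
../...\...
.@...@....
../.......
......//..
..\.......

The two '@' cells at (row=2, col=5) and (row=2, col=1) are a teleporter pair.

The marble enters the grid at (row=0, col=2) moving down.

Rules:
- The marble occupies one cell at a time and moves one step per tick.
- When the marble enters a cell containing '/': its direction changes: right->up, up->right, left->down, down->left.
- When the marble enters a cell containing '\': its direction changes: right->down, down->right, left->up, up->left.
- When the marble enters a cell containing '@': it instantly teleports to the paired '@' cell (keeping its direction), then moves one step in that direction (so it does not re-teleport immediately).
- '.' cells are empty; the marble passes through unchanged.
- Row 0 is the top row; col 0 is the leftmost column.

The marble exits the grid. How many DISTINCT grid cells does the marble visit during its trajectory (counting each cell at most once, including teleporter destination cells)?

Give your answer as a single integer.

Step 1: enter (0,2), '.' pass, move down to (1,2)
Step 2: enter (1,2), '/' deflects down->left, move left to (1,1)
Step 3: enter (1,1), '.' pass, move left to (1,0)
Step 4: enter (1,0), '.' pass, move left to (1,-1)
Step 5: at (1,-1) — EXIT via left edge, pos 1
Distinct cells visited: 4 (path length 4)

Answer: 4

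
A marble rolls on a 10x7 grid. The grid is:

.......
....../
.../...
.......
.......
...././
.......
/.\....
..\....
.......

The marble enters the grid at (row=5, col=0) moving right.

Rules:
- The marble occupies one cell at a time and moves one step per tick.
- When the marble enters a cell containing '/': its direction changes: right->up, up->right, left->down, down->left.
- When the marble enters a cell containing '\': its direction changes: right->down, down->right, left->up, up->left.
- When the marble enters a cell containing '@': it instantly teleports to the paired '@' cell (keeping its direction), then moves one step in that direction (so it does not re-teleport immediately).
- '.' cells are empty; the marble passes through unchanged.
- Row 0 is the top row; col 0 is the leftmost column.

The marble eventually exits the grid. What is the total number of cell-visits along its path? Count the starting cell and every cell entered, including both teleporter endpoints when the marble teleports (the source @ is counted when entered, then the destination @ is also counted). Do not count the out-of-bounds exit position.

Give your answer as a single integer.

Answer: 10

Derivation:
Step 1: enter (5,0), '.' pass, move right to (5,1)
Step 2: enter (5,1), '.' pass, move right to (5,2)
Step 3: enter (5,2), '.' pass, move right to (5,3)
Step 4: enter (5,3), '.' pass, move right to (5,4)
Step 5: enter (5,4), '/' deflects right->up, move up to (4,4)
Step 6: enter (4,4), '.' pass, move up to (3,4)
Step 7: enter (3,4), '.' pass, move up to (2,4)
Step 8: enter (2,4), '.' pass, move up to (1,4)
Step 9: enter (1,4), '.' pass, move up to (0,4)
Step 10: enter (0,4), '.' pass, move up to (-1,4)
Step 11: at (-1,4) — EXIT via top edge, pos 4
Path length (cell visits): 10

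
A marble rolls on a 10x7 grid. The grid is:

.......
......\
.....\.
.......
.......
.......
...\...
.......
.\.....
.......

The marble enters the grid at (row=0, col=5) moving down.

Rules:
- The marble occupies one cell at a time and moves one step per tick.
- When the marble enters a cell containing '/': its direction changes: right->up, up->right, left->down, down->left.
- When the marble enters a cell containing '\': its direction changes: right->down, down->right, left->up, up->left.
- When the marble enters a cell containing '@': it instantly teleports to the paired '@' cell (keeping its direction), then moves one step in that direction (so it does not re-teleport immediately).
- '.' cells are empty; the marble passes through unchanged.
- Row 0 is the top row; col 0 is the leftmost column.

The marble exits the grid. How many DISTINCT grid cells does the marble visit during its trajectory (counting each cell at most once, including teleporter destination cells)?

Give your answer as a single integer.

Answer: 4

Derivation:
Step 1: enter (0,5), '.' pass, move down to (1,5)
Step 2: enter (1,5), '.' pass, move down to (2,5)
Step 3: enter (2,5), '\' deflects down->right, move right to (2,6)
Step 4: enter (2,6), '.' pass, move right to (2,7)
Step 5: at (2,7) — EXIT via right edge, pos 2
Distinct cells visited: 4 (path length 4)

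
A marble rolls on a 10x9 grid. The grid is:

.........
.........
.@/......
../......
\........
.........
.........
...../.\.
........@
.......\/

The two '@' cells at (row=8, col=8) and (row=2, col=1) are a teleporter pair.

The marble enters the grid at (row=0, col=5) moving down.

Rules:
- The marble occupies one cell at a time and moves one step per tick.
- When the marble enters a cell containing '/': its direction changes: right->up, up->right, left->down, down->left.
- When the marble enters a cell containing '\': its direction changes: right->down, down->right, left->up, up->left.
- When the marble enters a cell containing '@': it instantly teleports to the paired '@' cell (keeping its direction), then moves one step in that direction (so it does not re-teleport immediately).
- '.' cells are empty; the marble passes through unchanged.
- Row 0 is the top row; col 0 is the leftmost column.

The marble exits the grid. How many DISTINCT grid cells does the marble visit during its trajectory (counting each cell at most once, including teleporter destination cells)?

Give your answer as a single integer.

Step 1: enter (0,5), '.' pass, move down to (1,5)
Step 2: enter (1,5), '.' pass, move down to (2,5)
Step 3: enter (2,5), '.' pass, move down to (3,5)
Step 4: enter (3,5), '.' pass, move down to (4,5)
Step 5: enter (4,5), '.' pass, move down to (5,5)
Step 6: enter (5,5), '.' pass, move down to (6,5)
Step 7: enter (6,5), '.' pass, move down to (7,5)
Step 8: enter (7,5), '/' deflects down->left, move left to (7,4)
Step 9: enter (7,4), '.' pass, move left to (7,3)
Step 10: enter (7,3), '.' pass, move left to (7,2)
Step 11: enter (7,2), '.' pass, move left to (7,1)
Step 12: enter (7,1), '.' pass, move left to (7,0)
Step 13: enter (7,0), '.' pass, move left to (7,-1)
Step 14: at (7,-1) — EXIT via left edge, pos 7
Distinct cells visited: 13 (path length 13)

Answer: 13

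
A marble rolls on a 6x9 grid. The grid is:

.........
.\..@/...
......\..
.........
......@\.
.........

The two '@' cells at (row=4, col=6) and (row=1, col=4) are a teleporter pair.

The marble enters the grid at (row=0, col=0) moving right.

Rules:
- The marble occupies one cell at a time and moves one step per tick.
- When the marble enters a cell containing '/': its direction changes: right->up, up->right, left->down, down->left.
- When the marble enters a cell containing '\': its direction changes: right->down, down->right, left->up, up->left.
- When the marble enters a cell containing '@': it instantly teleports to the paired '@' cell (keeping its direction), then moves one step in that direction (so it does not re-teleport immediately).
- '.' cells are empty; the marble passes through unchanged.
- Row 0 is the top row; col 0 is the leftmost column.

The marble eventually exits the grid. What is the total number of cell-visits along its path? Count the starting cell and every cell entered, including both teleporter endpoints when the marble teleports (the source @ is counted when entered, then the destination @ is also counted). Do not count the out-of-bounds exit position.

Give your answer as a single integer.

Answer: 9

Derivation:
Step 1: enter (0,0), '.' pass, move right to (0,1)
Step 2: enter (0,1), '.' pass, move right to (0,2)
Step 3: enter (0,2), '.' pass, move right to (0,3)
Step 4: enter (0,3), '.' pass, move right to (0,4)
Step 5: enter (0,4), '.' pass, move right to (0,5)
Step 6: enter (0,5), '.' pass, move right to (0,6)
Step 7: enter (0,6), '.' pass, move right to (0,7)
Step 8: enter (0,7), '.' pass, move right to (0,8)
Step 9: enter (0,8), '.' pass, move right to (0,9)
Step 10: at (0,9) — EXIT via right edge, pos 0
Path length (cell visits): 9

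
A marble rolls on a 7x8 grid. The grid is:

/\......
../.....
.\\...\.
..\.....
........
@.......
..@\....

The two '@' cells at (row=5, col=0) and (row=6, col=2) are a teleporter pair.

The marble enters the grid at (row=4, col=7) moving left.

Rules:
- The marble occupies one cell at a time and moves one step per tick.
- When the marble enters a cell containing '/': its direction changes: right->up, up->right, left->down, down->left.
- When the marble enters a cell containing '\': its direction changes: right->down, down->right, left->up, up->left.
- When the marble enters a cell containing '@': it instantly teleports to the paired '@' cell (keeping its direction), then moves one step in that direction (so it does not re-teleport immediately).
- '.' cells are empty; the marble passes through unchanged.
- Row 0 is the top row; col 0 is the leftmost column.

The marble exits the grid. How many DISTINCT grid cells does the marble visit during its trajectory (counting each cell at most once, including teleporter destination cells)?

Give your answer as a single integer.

Answer: 8

Derivation:
Step 1: enter (4,7), '.' pass, move left to (4,6)
Step 2: enter (4,6), '.' pass, move left to (4,5)
Step 3: enter (4,5), '.' pass, move left to (4,4)
Step 4: enter (4,4), '.' pass, move left to (4,3)
Step 5: enter (4,3), '.' pass, move left to (4,2)
Step 6: enter (4,2), '.' pass, move left to (4,1)
Step 7: enter (4,1), '.' pass, move left to (4,0)
Step 8: enter (4,0), '.' pass, move left to (4,-1)
Step 9: at (4,-1) — EXIT via left edge, pos 4
Distinct cells visited: 8 (path length 8)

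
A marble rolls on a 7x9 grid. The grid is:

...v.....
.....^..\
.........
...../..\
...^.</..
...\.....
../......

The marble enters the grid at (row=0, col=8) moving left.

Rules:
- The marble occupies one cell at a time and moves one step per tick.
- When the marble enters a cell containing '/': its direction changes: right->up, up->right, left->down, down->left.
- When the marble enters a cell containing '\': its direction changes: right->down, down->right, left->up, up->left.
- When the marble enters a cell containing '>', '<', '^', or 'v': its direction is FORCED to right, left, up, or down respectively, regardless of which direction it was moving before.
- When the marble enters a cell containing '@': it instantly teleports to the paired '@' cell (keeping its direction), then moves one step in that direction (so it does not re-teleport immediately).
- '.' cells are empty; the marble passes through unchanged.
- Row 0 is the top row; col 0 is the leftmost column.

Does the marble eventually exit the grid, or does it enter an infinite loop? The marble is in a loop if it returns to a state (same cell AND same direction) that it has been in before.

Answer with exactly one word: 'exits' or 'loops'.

Step 1: enter (0,8), '.' pass, move left to (0,7)
Step 2: enter (0,7), '.' pass, move left to (0,6)
Step 3: enter (0,6), '.' pass, move left to (0,5)
Step 4: enter (0,5), '.' pass, move left to (0,4)
Step 5: enter (0,4), '.' pass, move left to (0,3)
Step 6: enter (0,3), 'v' forces left->down, move down to (1,3)
Step 7: enter (1,3), '.' pass, move down to (2,3)
Step 8: enter (2,3), '.' pass, move down to (3,3)
Step 9: enter (3,3), '.' pass, move down to (4,3)
Step 10: enter (4,3), '^' forces down->up, move up to (3,3)
Step 11: enter (3,3), '.' pass, move up to (2,3)
Step 12: enter (2,3), '.' pass, move up to (1,3)
Step 13: enter (1,3), '.' pass, move up to (0,3)
Step 14: enter (0,3), 'v' forces up->down, move down to (1,3)
Step 15: at (1,3) dir=down — LOOP DETECTED (seen before)

Answer: loops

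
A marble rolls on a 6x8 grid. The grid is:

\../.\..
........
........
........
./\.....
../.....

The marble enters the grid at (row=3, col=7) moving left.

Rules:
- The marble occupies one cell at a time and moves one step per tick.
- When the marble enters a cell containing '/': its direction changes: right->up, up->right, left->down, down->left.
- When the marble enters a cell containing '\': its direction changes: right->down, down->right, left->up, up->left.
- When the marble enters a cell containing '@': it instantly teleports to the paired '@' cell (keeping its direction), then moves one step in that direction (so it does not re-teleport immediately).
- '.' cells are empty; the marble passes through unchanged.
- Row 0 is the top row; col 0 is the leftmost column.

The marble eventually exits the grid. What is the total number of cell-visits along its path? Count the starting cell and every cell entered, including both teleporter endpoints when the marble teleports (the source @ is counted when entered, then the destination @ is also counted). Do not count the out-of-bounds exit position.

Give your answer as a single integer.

Step 1: enter (3,7), '.' pass, move left to (3,6)
Step 2: enter (3,6), '.' pass, move left to (3,5)
Step 3: enter (3,5), '.' pass, move left to (3,4)
Step 4: enter (3,4), '.' pass, move left to (3,3)
Step 5: enter (3,3), '.' pass, move left to (3,2)
Step 6: enter (3,2), '.' pass, move left to (3,1)
Step 7: enter (3,1), '.' pass, move left to (3,0)
Step 8: enter (3,0), '.' pass, move left to (3,-1)
Step 9: at (3,-1) — EXIT via left edge, pos 3
Path length (cell visits): 8

Answer: 8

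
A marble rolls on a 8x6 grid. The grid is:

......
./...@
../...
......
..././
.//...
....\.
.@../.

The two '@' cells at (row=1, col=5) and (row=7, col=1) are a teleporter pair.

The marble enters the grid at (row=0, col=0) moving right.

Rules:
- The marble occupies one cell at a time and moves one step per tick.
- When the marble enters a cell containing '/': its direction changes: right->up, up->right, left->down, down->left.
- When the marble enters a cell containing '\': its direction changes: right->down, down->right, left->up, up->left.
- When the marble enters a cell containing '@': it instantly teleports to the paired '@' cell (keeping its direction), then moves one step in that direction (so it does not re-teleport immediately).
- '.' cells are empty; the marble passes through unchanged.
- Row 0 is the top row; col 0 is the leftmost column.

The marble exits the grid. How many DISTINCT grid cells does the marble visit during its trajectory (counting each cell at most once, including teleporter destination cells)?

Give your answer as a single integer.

Step 1: enter (0,0), '.' pass, move right to (0,1)
Step 2: enter (0,1), '.' pass, move right to (0,2)
Step 3: enter (0,2), '.' pass, move right to (0,3)
Step 4: enter (0,3), '.' pass, move right to (0,4)
Step 5: enter (0,4), '.' pass, move right to (0,5)
Step 6: enter (0,5), '.' pass, move right to (0,6)
Step 7: at (0,6) — EXIT via right edge, pos 0
Distinct cells visited: 6 (path length 6)

Answer: 6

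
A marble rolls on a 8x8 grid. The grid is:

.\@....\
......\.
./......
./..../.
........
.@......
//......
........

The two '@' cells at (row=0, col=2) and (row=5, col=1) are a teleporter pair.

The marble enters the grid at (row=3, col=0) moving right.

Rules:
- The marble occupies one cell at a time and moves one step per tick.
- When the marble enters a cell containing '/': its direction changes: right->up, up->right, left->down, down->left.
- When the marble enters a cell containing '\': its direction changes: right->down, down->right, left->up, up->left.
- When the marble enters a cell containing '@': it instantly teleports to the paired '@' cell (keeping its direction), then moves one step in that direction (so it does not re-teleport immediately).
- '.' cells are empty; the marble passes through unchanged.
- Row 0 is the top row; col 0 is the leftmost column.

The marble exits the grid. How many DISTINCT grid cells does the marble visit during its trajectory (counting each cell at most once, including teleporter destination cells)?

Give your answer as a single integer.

Answer: 9

Derivation:
Step 1: enter (3,0), '.' pass, move right to (3,1)
Step 2: enter (3,1), '/' deflects right->up, move up to (2,1)
Step 3: enter (2,1), '/' deflects up->right, move right to (2,2)
Step 4: enter (2,2), '.' pass, move right to (2,3)
Step 5: enter (2,3), '.' pass, move right to (2,4)
Step 6: enter (2,4), '.' pass, move right to (2,5)
Step 7: enter (2,5), '.' pass, move right to (2,6)
Step 8: enter (2,6), '.' pass, move right to (2,7)
Step 9: enter (2,7), '.' pass, move right to (2,8)
Step 10: at (2,8) — EXIT via right edge, pos 2
Distinct cells visited: 9 (path length 9)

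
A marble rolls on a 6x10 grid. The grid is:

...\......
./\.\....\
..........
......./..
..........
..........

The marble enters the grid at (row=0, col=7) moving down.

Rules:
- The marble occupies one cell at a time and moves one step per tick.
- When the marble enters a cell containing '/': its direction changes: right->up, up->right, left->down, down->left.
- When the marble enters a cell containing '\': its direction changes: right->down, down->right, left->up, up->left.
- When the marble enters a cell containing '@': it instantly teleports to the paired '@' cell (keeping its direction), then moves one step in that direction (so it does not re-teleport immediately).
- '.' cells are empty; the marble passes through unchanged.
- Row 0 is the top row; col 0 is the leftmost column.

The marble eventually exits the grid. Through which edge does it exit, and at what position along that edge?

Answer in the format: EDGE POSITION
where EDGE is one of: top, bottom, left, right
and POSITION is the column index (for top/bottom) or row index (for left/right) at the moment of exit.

Step 1: enter (0,7), '.' pass, move down to (1,7)
Step 2: enter (1,7), '.' pass, move down to (2,7)
Step 3: enter (2,7), '.' pass, move down to (3,7)
Step 4: enter (3,7), '/' deflects down->left, move left to (3,6)
Step 5: enter (3,6), '.' pass, move left to (3,5)
Step 6: enter (3,5), '.' pass, move left to (3,4)
Step 7: enter (3,4), '.' pass, move left to (3,3)
Step 8: enter (3,3), '.' pass, move left to (3,2)
Step 9: enter (3,2), '.' pass, move left to (3,1)
Step 10: enter (3,1), '.' pass, move left to (3,0)
Step 11: enter (3,0), '.' pass, move left to (3,-1)
Step 12: at (3,-1) — EXIT via left edge, pos 3

Answer: left 3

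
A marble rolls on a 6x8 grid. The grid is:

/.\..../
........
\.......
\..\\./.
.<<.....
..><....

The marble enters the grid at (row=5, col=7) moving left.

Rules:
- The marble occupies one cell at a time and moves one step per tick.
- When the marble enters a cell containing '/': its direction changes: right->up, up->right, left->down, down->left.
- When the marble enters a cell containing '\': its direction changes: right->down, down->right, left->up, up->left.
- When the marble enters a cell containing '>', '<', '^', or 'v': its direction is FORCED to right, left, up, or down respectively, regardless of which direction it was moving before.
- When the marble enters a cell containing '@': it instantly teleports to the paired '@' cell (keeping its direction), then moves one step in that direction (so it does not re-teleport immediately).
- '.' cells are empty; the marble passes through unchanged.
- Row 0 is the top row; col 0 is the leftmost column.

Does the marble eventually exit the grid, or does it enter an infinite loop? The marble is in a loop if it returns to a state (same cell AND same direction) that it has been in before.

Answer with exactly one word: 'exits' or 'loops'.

Step 1: enter (5,7), '.' pass, move left to (5,6)
Step 2: enter (5,6), '.' pass, move left to (5,5)
Step 3: enter (5,5), '.' pass, move left to (5,4)
Step 4: enter (5,4), '.' pass, move left to (5,3)
Step 5: enter (5,3), '<' forces left->left, move left to (5,2)
Step 6: enter (5,2), '>' forces left->right, move right to (5,3)
Step 7: enter (5,3), '<' forces right->left, move left to (5,2)
Step 8: at (5,2) dir=left — LOOP DETECTED (seen before)

Answer: loops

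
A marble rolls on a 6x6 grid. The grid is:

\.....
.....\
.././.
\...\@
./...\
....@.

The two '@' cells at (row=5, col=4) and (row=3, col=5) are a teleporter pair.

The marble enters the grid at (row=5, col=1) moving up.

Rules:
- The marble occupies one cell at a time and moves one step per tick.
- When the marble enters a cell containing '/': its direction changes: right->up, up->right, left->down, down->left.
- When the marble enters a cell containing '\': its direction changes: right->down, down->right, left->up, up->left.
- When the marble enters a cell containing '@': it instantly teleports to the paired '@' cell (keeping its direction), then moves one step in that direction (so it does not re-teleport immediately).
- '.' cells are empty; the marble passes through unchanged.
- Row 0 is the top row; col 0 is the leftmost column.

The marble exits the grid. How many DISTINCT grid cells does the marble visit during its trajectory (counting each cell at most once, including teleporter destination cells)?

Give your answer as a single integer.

Answer: 7

Derivation:
Step 1: enter (5,1), '.' pass, move up to (4,1)
Step 2: enter (4,1), '/' deflects up->right, move right to (4,2)
Step 3: enter (4,2), '.' pass, move right to (4,3)
Step 4: enter (4,3), '.' pass, move right to (4,4)
Step 5: enter (4,4), '.' pass, move right to (4,5)
Step 6: enter (4,5), '\' deflects right->down, move down to (5,5)
Step 7: enter (5,5), '.' pass, move down to (6,5)
Step 8: at (6,5) — EXIT via bottom edge, pos 5
Distinct cells visited: 7 (path length 7)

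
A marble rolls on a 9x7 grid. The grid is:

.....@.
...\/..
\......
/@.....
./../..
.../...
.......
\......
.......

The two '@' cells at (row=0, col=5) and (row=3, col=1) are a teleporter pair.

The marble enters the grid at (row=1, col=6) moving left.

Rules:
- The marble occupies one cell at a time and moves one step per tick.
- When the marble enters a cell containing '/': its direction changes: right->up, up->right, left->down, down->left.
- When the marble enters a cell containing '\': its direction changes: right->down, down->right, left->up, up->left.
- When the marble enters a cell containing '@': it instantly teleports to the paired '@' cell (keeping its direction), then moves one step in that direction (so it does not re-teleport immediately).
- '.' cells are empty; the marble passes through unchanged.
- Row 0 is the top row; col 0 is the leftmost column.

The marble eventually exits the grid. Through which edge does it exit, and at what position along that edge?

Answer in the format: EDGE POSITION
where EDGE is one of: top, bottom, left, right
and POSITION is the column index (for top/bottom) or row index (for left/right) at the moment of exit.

Answer: bottom 1

Derivation:
Step 1: enter (1,6), '.' pass, move left to (1,5)
Step 2: enter (1,5), '.' pass, move left to (1,4)
Step 3: enter (1,4), '/' deflects left->down, move down to (2,4)
Step 4: enter (2,4), '.' pass, move down to (3,4)
Step 5: enter (3,4), '.' pass, move down to (4,4)
Step 6: enter (4,4), '/' deflects down->left, move left to (4,3)
Step 7: enter (4,3), '.' pass, move left to (4,2)
Step 8: enter (4,2), '.' pass, move left to (4,1)
Step 9: enter (4,1), '/' deflects left->down, move down to (5,1)
Step 10: enter (5,1), '.' pass, move down to (6,1)
Step 11: enter (6,1), '.' pass, move down to (7,1)
Step 12: enter (7,1), '.' pass, move down to (8,1)
Step 13: enter (8,1), '.' pass, move down to (9,1)
Step 14: at (9,1) — EXIT via bottom edge, pos 1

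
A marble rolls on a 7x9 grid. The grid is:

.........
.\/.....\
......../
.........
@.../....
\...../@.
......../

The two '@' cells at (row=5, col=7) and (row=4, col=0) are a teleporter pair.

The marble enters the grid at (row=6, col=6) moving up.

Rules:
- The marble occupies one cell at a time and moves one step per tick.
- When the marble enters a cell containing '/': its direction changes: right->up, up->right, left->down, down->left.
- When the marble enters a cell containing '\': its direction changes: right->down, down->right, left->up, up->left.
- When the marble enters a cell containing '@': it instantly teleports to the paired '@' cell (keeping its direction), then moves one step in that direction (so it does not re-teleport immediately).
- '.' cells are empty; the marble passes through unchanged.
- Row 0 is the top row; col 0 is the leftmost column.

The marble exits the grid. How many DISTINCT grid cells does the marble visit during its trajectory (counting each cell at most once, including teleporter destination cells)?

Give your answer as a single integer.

Step 1: enter (6,6), '.' pass, move up to (5,6)
Step 2: enter (5,6), '/' deflects up->right, move right to (5,7)
Step 3: enter (5,7), '@' teleport (5,7)->(4,0), also enter (4,0), move right to (4,1)
Step 4: enter (4,1), '.' pass, move right to (4,2)
Step 5: enter (4,2), '.' pass, move right to (4,3)
Step 6: enter (4,3), '.' pass, move right to (4,4)
Step 7: enter (4,4), '/' deflects right->up, move up to (3,4)
Step 8: enter (3,4), '.' pass, move up to (2,4)
Step 9: enter (2,4), '.' pass, move up to (1,4)
Step 10: enter (1,4), '.' pass, move up to (0,4)
Step 11: enter (0,4), '.' pass, move up to (-1,4)
Step 12: at (-1,4) — EXIT via top edge, pos 4
Distinct cells visited: 12 (path length 12)

Answer: 12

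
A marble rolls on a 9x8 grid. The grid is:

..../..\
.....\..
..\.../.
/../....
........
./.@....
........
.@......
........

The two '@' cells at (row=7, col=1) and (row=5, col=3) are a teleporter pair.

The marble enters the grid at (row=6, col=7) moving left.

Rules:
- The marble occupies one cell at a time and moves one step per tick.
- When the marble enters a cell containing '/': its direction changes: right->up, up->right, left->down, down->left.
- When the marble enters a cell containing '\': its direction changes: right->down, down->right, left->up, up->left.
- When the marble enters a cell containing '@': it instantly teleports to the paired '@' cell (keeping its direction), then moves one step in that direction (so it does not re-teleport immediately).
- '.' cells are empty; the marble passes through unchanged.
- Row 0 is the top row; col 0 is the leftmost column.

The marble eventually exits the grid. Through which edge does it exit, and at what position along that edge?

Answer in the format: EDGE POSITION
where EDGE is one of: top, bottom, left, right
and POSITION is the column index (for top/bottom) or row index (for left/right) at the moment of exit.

Answer: left 6

Derivation:
Step 1: enter (6,7), '.' pass, move left to (6,6)
Step 2: enter (6,6), '.' pass, move left to (6,5)
Step 3: enter (6,5), '.' pass, move left to (6,4)
Step 4: enter (6,4), '.' pass, move left to (6,3)
Step 5: enter (6,3), '.' pass, move left to (6,2)
Step 6: enter (6,2), '.' pass, move left to (6,1)
Step 7: enter (6,1), '.' pass, move left to (6,0)
Step 8: enter (6,0), '.' pass, move left to (6,-1)
Step 9: at (6,-1) — EXIT via left edge, pos 6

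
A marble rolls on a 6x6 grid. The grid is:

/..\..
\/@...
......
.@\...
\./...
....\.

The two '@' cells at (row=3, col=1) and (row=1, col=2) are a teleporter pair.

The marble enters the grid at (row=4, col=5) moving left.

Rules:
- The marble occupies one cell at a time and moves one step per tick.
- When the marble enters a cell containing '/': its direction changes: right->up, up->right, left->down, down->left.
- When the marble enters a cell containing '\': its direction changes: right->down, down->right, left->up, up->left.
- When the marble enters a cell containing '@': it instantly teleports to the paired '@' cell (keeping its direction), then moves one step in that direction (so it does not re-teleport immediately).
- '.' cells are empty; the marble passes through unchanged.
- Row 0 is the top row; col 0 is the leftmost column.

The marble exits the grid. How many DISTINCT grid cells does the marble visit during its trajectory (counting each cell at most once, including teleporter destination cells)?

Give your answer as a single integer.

Step 1: enter (4,5), '.' pass, move left to (4,4)
Step 2: enter (4,4), '.' pass, move left to (4,3)
Step 3: enter (4,3), '.' pass, move left to (4,2)
Step 4: enter (4,2), '/' deflects left->down, move down to (5,2)
Step 5: enter (5,2), '.' pass, move down to (6,2)
Step 6: at (6,2) — EXIT via bottom edge, pos 2
Distinct cells visited: 5 (path length 5)

Answer: 5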